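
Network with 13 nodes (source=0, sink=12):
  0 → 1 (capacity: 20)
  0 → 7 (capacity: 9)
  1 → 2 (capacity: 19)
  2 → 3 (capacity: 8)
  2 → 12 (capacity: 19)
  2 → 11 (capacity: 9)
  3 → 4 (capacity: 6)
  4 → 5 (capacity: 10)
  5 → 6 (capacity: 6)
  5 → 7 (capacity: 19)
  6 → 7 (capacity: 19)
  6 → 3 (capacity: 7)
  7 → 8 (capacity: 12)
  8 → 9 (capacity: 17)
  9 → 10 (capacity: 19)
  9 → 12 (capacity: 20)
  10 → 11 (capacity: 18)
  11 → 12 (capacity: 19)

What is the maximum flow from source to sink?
Maximum flow = 28

Max flow: 28

Flow assignment:
  0 → 1: 19/20
  0 → 7: 9/9
  1 → 2: 19/19
  2 → 12: 19/19
  7 → 8: 9/12
  8 → 9: 9/17
  9 → 12: 9/20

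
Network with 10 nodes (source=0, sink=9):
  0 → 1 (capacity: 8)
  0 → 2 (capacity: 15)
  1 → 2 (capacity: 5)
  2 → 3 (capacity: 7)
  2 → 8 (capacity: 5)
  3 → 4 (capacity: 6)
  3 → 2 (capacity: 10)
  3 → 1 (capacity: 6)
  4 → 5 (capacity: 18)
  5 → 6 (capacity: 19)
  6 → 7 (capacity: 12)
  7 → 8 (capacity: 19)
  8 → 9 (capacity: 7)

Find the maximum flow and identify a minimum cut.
Max flow = 7, Min cut edges: (8,9)

Maximum flow: 7
Minimum cut: (8,9)
Partition: S = [0, 1, 2, 3, 4, 5, 6, 7, 8], T = [9]

Max-flow min-cut theorem verified: both equal 7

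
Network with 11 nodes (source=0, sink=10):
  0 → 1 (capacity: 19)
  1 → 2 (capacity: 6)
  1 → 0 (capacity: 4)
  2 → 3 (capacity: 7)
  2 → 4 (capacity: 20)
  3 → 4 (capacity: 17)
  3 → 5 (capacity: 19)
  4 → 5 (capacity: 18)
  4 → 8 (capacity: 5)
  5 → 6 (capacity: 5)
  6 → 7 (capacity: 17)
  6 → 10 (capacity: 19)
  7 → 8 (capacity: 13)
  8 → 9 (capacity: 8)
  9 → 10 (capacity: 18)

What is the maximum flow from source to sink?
Maximum flow = 6

Max flow: 6

Flow assignment:
  0 → 1: 6/19
  1 → 2: 6/6
  2 → 3: 6/7
  3 → 4: 1/17
  3 → 5: 5/19
  4 → 8: 1/5
  5 → 6: 5/5
  6 → 10: 5/19
  8 → 9: 1/8
  9 → 10: 1/18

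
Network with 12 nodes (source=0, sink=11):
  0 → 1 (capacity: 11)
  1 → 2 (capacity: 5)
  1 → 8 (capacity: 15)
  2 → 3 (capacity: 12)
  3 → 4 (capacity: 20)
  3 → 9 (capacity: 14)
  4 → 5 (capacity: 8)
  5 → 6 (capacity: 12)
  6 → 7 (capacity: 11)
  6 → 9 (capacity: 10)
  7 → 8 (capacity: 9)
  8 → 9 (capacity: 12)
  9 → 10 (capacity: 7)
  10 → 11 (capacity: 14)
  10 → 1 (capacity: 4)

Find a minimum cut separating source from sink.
Min cut value = 7, edges: (9,10)

Min cut value: 7
Partition: S = [0, 1, 2, 3, 4, 5, 6, 7, 8, 9], T = [10, 11]
Cut edges: (9,10)

By max-flow min-cut theorem, max flow = min cut = 7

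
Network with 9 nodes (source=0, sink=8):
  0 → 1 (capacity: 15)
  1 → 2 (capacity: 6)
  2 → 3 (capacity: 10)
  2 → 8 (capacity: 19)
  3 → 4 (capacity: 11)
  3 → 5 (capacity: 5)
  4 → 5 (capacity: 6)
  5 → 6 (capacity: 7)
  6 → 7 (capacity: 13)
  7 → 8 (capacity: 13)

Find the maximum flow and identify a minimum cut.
Max flow = 6, Min cut edges: (1,2)

Maximum flow: 6
Minimum cut: (1,2)
Partition: S = [0, 1], T = [2, 3, 4, 5, 6, 7, 8]

Max-flow min-cut theorem verified: both equal 6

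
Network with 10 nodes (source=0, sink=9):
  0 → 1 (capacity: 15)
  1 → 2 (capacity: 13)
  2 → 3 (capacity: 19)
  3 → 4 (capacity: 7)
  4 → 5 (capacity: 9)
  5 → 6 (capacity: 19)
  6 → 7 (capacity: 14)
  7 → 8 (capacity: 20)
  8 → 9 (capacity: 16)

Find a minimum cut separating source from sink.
Min cut value = 7, edges: (3,4)

Min cut value: 7
Partition: S = [0, 1, 2, 3], T = [4, 5, 6, 7, 8, 9]
Cut edges: (3,4)

By max-flow min-cut theorem, max flow = min cut = 7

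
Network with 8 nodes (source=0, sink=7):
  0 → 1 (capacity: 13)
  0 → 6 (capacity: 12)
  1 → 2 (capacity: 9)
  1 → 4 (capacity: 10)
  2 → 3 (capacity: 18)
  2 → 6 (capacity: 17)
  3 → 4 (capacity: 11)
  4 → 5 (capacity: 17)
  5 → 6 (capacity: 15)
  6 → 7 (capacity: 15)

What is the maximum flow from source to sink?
Maximum flow = 15

Max flow: 15

Flow assignment:
  0 → 1: 13/13
  0 → 6: 2/12
  1 → 2: 9/9
  1 → 4: 4/10
  2 → 6: 9/17
  4 → 5: 4/17
  5 → 6: 4/15
  6 → 7: 15/15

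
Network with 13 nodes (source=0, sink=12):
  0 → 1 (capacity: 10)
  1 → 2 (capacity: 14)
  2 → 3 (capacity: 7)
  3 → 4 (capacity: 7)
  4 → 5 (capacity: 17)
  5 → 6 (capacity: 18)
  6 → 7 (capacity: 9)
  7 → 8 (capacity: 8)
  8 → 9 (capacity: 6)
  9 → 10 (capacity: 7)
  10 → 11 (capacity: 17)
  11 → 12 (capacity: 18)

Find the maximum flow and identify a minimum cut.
Max flow = 6, Min cut edges: (8,9)

Maximum flow: 6
Minimum cut: (8,9)
Partition: S = [0, 1, 2, 3, 4, 5, 6, 7, 8], T = [9, 10, 11, 12]

Max-flow min-cut theorem verified: both equal 6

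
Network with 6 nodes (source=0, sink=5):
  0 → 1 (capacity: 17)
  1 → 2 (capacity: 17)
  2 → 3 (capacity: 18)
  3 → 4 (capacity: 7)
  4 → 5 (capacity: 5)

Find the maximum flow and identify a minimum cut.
Max flow = 5, Min cut edges: (4,5)

Maximum flow: 5
Minimum cut: (4,5)
Partition: S = [0, 1, 2, 3, 4], T = [5]

Max-flow min-cut theorem verified: both equal 5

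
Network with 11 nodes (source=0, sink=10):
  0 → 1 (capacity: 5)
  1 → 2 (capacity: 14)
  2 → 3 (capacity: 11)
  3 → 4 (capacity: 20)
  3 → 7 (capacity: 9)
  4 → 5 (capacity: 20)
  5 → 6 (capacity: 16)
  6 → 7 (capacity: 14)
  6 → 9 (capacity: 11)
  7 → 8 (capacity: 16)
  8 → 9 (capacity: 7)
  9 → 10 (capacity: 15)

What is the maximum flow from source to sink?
Maximum flow = 5

Max flow: 5

Flow assignment:
  0 → 1: 5/5
  1 → 2: 5/14
  2 → 3: 5/11
  3 → 7: 5/9
  7 → 8: 5/16
  8 → 9: 5/7
  9 → 10: 5/15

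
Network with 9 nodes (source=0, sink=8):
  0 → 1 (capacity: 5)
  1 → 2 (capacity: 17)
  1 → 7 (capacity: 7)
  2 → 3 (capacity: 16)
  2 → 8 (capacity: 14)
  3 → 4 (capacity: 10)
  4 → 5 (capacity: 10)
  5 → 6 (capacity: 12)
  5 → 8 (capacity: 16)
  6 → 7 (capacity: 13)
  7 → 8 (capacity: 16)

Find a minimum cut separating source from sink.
Min cut value = 5, edges: (0,1)

Min cut value: 5
Partition: S = [0], T = [1, 2, 3, 4, 5, 6, 7, 8]
Cut edges: (0,1)

By max-flow min-cut theorem, max flow = min cut = 5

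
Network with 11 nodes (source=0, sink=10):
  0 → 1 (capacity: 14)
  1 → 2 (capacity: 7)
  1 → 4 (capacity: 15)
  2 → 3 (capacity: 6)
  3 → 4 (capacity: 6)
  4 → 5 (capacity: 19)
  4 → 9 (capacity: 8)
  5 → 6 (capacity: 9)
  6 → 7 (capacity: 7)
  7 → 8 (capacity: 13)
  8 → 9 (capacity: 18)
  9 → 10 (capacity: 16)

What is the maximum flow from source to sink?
Maximum flow = 14

Max flow: 14

Flow assignment:
  0 → 1: 14/14
  1 → 4: 14/15
  4 → 5: 6/19
  4 → 9: 8/8
  5 → 6: 6/9
  6 → 7: 6/7
  7 → 8: 6/13
  8 → 9: 6/18
  9 → 10: 14/16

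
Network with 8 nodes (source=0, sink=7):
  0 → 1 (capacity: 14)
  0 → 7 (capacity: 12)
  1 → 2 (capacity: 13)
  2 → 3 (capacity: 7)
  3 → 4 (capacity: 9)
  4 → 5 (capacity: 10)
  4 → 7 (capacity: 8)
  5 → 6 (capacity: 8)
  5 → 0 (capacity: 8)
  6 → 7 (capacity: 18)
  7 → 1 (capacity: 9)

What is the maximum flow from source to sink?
Maximum flow = 19

Max flow: 19

Flow assignment:
  0 → 1: 7/14
  0 → 7: 12/12
  1 → 2: 7/13
  2 → 3: 7/7
  3 → 4: 7/9
  4 → 7: 7/8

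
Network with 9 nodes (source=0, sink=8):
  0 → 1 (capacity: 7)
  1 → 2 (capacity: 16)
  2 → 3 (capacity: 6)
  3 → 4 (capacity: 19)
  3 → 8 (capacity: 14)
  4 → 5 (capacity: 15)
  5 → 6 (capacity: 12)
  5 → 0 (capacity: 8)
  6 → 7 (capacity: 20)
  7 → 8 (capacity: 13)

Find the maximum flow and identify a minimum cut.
Max flow = 6, Min cut edges: (2,3)

Maximum flow: 6
Minimum cut: (2,3)
Partition: S = [0, 1, 2], T = [3, 4, 5, 6, 7, 8]

Max-flow min-cut theorem verified: both equal 6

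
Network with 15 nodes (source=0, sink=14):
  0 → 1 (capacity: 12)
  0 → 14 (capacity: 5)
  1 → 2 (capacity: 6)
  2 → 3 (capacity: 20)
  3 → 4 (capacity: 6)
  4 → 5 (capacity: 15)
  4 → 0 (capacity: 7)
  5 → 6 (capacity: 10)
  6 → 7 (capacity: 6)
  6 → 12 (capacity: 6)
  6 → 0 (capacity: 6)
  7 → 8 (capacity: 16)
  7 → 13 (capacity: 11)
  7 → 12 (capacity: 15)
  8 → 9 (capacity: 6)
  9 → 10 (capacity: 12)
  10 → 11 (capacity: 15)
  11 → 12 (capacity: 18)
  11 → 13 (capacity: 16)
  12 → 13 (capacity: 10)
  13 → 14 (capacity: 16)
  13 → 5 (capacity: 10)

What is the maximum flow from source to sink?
Maximum flow = 11

Max flow: 11

Flow assignment:
  0 → 1: 6/12
  0 → 14: 5/5
  1 → 2: 6/6
  2 → 3: 6/20
  3 → 4: 6/6
  4 → 5: 6/15
  5 → 6: 6/10
  6 → 7: 6/6
  7 → 13: 6/11
  13 → 14: 6/16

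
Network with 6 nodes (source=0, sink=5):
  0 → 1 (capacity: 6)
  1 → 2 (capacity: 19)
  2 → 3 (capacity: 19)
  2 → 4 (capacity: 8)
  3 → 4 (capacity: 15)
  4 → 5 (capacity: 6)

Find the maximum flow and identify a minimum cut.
Max flow = 6, Min cut edges: (4,5)

Maximum flow: 6
Minimum cut: (4,5)
Partition: S = [0, 1, 2, 3, 4], T = [5]

Max-flow min-cut theorem verified: both equal 6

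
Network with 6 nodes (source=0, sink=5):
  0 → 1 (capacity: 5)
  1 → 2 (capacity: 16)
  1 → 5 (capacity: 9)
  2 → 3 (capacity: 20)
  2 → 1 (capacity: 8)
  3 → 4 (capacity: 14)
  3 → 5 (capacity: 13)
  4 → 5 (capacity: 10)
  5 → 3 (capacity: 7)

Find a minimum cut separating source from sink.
Min cut value = 5, edges: (0,1)

Min cut value: 5
Partition: S = [0], T = [1, 2, 3, 4, 5]
Cut edges: (0,1)

By max-flow min-cut theorem, max flow = min cut = 5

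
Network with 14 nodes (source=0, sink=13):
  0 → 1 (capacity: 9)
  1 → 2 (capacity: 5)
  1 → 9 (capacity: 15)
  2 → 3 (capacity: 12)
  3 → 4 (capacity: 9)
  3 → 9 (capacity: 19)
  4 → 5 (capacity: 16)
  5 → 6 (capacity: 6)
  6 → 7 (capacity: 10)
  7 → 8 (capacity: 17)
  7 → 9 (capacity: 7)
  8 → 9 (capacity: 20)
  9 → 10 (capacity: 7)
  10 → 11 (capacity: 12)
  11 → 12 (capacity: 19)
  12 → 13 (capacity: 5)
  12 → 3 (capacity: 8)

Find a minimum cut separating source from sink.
Min cut value = 5, edges: (12,13)

Min cut value: 5
Partition: S = [0, 1, 2, 3, 4, 5, 6, 7, 8, 9, 10, 11, 12], T = [13]
Cut edges: (12,13)

By max-flow min-cut theorem, max flow = min cut = 5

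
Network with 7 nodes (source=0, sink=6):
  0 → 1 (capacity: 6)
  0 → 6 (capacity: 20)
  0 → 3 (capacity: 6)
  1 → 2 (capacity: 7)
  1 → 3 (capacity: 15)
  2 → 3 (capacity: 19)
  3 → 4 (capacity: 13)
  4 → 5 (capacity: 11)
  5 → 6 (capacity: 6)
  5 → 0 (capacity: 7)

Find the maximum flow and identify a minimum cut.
Max flow = 26, Min cut edges: (0,6), (5,6)

Maximum flow: 26
Minimum cut: (0,6), (5,6)
Partition: S = [0, 1, 2, 3, 4, 5], T = [6]

Max-flow min-cut theorem verified: both equal 26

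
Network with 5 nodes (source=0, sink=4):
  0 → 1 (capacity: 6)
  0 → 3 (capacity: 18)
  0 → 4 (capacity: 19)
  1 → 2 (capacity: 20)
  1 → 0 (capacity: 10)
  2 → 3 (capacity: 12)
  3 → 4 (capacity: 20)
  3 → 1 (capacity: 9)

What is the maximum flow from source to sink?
Maximum flow = 39

Max flow: 39

Flow assignment:
  0 → 1: 6/6
  0 → 3: 14/18
  0 → 4: 19/19
  1 → 2: 6/20
  2 → 3: 6/12
  3 → 4: 20/20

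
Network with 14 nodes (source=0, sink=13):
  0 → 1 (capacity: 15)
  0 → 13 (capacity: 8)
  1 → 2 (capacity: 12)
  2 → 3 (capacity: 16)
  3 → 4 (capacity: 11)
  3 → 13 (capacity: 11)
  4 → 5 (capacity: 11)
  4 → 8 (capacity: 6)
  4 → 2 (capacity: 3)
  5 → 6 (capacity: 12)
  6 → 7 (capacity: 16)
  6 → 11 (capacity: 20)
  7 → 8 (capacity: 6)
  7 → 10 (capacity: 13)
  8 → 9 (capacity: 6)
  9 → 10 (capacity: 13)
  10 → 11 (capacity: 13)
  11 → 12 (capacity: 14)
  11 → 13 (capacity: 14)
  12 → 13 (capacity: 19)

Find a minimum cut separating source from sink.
Min cut value = 20, edges: (0,13), (1,2)

Min cut value: 20
Partition: S = [0, 1], T = [2, 3, 4, 5, 6, 7, 8, 9, 10, 11, 12, 13]
Cut edges: (0,13), (1,2)

By max-flow min-cut theorem, max flow = min cut = 20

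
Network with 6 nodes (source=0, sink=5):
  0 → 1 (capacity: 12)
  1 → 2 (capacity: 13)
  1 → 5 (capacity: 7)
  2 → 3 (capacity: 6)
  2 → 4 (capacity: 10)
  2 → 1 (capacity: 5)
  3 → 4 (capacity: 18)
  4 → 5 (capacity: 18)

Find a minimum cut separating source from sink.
Min cut value = 12, edges: (0,1)

Min cut value: 12
Partition: S = [0], T = [1, 2, 3, 4, 5]
Cut edges: (0,1)

By max-flow min-cut theorem, max flow = min cut = 12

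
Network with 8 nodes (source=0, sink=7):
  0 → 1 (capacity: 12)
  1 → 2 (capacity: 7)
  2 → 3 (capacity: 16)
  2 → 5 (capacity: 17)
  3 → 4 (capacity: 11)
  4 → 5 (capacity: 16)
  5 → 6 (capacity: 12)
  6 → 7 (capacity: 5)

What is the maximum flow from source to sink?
Maximum flow = 5

Max flow: 5

Flow assignment:
  0 → 1: 5/12
  1 → 2: 5/7
  2 → 5: 5/17
  5 → 6: 5/12
  6 → 7: 5/5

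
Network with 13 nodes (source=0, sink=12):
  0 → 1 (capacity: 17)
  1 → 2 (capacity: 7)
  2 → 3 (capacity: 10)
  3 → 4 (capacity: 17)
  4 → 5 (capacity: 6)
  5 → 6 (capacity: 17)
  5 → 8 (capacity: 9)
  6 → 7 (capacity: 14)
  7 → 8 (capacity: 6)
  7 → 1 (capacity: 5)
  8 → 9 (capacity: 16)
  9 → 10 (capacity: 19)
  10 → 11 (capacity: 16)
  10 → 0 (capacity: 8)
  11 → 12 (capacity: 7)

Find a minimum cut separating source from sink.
Min cut value = 6, edges: (4,5)

Min cut value: 6
Partition: S = [0, 1, 2, 3, 4], T = [5, 6, 7, 8, 9, 10, 11, 12]
Cut edges: (4,5)

By max-flow min-cut theorem, max flow = min cut = 6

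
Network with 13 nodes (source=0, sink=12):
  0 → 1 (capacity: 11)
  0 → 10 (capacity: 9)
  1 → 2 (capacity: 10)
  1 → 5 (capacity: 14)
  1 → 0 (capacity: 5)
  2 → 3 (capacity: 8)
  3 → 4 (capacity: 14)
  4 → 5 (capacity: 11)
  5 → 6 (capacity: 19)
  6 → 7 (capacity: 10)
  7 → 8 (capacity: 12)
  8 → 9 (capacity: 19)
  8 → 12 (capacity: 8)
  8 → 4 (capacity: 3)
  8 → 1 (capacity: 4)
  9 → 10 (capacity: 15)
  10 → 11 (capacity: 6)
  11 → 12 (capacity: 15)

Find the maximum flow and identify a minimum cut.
Max flow = 14, Min cut edges: (8,12), (10,11)

Maximum flow: 14
Minimum cut: (8,12), (10,11)
Partition: S = [0, 1, 2, 3, 4, 5, 6, 7, 8, 9, 10], T = [11, 12]

Max-flow min-cut theorem verified: both equal 14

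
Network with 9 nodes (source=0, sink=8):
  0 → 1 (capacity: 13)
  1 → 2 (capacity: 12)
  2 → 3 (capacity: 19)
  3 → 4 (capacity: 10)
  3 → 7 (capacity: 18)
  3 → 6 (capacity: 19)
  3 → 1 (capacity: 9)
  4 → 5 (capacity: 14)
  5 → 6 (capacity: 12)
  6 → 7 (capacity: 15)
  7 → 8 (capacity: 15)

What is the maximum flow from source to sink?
Maximum flow = 12

Max flow: 12

Flow assignment:
  0 → 1: 12/13
  1 → 2: 12/12
  2 → 3: 12/19
  3 → 7: 12/18
  7 → 8: 12/15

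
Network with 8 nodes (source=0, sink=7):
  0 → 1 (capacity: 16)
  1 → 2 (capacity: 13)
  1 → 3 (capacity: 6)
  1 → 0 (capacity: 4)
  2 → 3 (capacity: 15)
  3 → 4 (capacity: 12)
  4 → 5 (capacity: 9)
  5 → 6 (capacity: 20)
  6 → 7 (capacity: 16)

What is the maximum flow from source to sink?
Maximum flow = 9

Max flow: 9

Flow assignment:
  0 → 1: 9/16
  1 → 2: 6/13
  1 → 3: 3/6
  2 → 3: 6/15
  3 → 4: 9/12
  4 → 5: 9/9
  5 → 6: 9/20
  6 → 7: 9/16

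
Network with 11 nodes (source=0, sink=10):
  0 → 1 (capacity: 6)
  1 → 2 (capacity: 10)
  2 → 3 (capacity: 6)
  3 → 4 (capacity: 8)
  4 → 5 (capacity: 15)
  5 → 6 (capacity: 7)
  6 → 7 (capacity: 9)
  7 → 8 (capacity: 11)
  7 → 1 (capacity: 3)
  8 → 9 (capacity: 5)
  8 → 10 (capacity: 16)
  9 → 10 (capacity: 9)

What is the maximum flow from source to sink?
Maximum flow = 6

Max flow: 6

Flow assignment:
  0 → 1: 6/6
  1 → 2: 6/10
  2 → 3: 6/6
  3 → 4: 6/8
  4 → 5: 6/15
  5 → 6: 6/7
  6 → 7: 6/9
  7 → 8: 6/11
  8 → 10: 6/16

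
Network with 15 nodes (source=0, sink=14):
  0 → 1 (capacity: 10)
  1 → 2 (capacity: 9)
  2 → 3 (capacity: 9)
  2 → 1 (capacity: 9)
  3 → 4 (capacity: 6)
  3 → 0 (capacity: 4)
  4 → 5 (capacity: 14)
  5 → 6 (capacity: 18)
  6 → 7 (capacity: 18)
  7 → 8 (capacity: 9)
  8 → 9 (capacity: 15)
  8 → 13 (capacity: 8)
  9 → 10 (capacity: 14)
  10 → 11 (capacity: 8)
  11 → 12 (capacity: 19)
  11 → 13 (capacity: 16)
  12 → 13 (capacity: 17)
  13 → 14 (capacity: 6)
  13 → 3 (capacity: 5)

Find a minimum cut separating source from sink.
Min cut value = 6, edges: (13,14)

Min cut value: 6
Partition: S = [0, 1, 2, 3, 4, 5, 6, 7, 8, 9, 10, 11, 12, 13], T = [14]
Cut edges: (13,14)

By max-flow min-cut theorem, max flow = min cut = 6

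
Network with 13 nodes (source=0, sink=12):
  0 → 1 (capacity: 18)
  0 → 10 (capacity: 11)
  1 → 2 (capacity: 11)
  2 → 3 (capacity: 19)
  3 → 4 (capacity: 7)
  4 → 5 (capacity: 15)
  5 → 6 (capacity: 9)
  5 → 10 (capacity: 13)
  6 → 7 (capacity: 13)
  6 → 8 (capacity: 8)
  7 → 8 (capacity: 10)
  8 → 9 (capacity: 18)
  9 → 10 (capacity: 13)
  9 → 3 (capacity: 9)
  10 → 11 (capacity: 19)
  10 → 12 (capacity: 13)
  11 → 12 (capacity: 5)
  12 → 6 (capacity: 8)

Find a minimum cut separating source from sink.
Min cut value = 18, edges: (10,12), (11,12)

Min cut value: 18
Partition: S = [0, 1, 2, 3, 4, 5, 6, 7, 8, 9, 10, 11], T = [12]
Cut edges: (10,12), (11,12)

By max-flow min-cut theorem, max flow = min cut = 18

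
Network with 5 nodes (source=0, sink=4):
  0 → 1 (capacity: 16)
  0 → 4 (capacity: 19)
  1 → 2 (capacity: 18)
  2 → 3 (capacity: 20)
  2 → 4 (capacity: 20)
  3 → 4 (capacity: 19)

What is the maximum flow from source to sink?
Maximum flow = 35

Max flow: 35

Flow assignment:
  0 → 1: 16/16
  0 → 4: 19/19
  1 → 2: 16/18
  2 → 4: 16/20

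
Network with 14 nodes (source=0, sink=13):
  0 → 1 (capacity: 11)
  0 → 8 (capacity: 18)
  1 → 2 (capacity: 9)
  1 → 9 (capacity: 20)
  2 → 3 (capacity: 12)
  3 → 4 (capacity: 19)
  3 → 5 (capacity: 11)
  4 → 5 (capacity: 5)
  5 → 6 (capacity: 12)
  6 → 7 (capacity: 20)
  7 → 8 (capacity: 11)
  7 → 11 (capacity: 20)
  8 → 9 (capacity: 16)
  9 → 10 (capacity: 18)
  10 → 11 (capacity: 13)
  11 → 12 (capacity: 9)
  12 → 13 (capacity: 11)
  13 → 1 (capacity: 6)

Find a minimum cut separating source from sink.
Min cut value = 9, edges: (11,12)

Min cut value: 9
Partition: S = [0, 1, 2, 3, 4, 5, 6, 7, 8, 9, 10, 11], T = [12, 13]
Cut edges: (11,12)

By max-flow min-cut theorem, max flow = min cut = 9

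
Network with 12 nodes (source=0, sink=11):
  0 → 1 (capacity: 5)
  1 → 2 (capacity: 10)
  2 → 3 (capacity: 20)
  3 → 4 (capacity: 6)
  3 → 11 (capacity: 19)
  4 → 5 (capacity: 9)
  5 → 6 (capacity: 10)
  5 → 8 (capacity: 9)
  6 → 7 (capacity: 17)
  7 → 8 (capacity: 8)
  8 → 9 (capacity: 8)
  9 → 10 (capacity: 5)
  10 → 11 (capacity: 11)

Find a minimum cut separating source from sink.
Min cut value = 5, edges: (0,1)

Min cut value: 5
Partition: S = [0], T = [1, 2, 3, 4, 5, 6, 7, 8, 9, 10, 11]
Cut edges: (0,1)

By max-flow min-cut theorem, max flow = min cut = 5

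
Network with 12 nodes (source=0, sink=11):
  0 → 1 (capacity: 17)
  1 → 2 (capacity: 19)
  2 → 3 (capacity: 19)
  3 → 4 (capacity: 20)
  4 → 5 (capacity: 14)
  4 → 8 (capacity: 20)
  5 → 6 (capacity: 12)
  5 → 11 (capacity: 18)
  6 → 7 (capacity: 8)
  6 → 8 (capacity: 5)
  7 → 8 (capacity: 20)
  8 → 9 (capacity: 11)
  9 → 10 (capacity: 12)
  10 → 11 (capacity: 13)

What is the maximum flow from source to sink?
Maximum flow = 17

Max flow: 17

Flow assignment:
  0 → 1: 17/17
  1 → 2: 17/19
  2 → 3: 17/19
  3 → 4: 17/20
  4 → 5: 14/14
  4 → 8: 3/20
  5 → 11: 14/18
  8 → 9: 3/11
  9 → 10: 3/12
  10 → 11: 3/13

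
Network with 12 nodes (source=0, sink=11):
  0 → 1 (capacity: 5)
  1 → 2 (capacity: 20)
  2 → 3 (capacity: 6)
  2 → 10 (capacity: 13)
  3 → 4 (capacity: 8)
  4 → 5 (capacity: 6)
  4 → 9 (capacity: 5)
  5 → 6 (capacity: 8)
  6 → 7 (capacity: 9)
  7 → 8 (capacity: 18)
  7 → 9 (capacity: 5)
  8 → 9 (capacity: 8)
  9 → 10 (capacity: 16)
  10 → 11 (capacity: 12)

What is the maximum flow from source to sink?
Maximum flow = 5

Max flow: 5

Flow assignment:
  0 → 1: 5/5
  1 → 2: 5/20
  2 → 10: 5/13
  10 → 11: 5/12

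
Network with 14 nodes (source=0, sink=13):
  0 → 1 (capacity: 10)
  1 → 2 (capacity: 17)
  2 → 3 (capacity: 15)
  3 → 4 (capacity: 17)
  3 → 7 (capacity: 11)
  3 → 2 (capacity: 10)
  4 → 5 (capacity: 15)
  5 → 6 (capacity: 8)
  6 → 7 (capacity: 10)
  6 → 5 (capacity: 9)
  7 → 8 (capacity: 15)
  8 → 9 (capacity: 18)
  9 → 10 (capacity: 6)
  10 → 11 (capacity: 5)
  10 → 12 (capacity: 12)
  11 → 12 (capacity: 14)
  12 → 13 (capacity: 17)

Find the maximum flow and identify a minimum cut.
Max flow = 6, Min cut edges: (9,10)

Maximum flow: 6
Minimum cut: (9,10)
Partition: S = [0, 1, 2, 3, 4, 5, 6, 7, 8, 9], T = [10, 11, 12, 13]

Max-flow min-cut theorem verified: both equal 6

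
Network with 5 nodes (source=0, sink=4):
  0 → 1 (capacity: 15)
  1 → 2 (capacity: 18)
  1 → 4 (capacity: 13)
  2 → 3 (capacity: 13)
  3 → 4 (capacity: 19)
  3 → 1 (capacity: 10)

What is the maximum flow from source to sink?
Maximum flow = 15

Max flow: 15

Flow assignment:
  0 → 1: 15/15
  1 → 2: 2/18
  1 → 4: 13/13
  2 → 3: 2/13
  3 → 4: 2/19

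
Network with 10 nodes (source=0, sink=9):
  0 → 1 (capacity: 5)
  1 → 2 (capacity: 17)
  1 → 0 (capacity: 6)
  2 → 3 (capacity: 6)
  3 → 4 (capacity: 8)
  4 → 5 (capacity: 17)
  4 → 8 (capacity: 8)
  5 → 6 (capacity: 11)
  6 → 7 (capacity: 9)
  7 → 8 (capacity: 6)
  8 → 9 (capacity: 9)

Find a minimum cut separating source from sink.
Min cut value = 5, edges: (0,1)

Min cut value: 5
Partition: S = [0], T = [1, 2, 3, 4, 5, 6, 7, 8, 9]
Cut edges: (0,1)

By max-flow min-cut theorem, max flow = min cut = 5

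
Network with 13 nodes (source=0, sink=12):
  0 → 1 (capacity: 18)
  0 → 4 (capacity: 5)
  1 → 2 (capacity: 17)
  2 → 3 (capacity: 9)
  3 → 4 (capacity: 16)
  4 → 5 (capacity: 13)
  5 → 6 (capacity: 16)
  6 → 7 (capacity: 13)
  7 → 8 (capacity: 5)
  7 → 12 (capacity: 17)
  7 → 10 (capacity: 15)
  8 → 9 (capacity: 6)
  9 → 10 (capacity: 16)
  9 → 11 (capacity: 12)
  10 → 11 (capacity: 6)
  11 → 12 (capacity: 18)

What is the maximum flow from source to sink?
Maximum flow = 13

Max flow: 13

Flow assignment:
  0 → 1: 9/18
  0 → 4: 4/5
  1 → 2: 9/17
  2 → 3: 9/9
  3 → 4: 9/16
  4 → 5: 13/13
  5 → 6: 13/16
  6 → 7: 13/13
  7 → 12: 13/17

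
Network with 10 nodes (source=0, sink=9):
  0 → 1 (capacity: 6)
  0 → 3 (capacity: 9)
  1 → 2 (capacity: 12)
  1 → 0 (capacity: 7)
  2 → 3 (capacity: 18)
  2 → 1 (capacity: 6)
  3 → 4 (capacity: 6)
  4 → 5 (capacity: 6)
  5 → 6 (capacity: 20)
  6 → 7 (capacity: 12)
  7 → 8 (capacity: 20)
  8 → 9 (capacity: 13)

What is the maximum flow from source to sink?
Maximum flow = 6

Max flow: 6

Flow assignment:
  0 → 1: 6/6
  1 → 2: 6/12
  2 → 3: 6/18
  3 → 4: 6/6
  4 → 5: 6/6
  5 → 6: 6/20
  6 → 7: 6/12
  7 → 8: 6/20
  8 → 9: 6/13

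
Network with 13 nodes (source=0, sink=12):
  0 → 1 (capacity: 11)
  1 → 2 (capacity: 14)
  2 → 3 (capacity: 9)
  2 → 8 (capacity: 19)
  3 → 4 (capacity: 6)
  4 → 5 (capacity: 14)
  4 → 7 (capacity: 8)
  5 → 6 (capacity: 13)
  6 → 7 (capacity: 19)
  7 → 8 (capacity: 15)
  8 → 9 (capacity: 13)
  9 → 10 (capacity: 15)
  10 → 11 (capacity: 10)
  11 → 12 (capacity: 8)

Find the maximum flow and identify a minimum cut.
Max flow = 8, Min cut edges: (11,12)

Maximum flow: 8
Minimum cut: (11,12)
Partition: S = [0, 1, 2, 3, 4, 5, 6, 7, 8, 9, 10, 11], T = [12]

Max-flow min-cut theorem verified: both equal 8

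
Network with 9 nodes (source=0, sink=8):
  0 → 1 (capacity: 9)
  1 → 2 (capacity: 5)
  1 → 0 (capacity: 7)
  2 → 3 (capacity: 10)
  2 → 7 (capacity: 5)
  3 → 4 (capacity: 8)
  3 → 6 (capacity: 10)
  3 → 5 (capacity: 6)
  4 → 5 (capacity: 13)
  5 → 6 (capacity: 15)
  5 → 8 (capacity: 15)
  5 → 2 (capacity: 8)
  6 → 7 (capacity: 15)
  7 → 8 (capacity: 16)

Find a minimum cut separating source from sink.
Min cut value = 5, edges: (1,2)

Min cut value: 5
Partition: S = [0, 1], T = [2, 3, 4, 5, 6, 7, 8]
Cut edges: (1,2)

By max-flow min-cut theorem, max flow = min cut = 5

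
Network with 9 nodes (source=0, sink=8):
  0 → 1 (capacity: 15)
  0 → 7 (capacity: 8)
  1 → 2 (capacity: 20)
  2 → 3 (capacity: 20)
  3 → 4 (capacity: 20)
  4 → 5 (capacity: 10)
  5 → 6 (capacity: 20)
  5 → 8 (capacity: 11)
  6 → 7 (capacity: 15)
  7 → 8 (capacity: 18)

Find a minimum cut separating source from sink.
Min cut value = 18, edges: (0,7), (4,5)

Min cut value: 18
Partition: S = [0, 1, 2, 3, 4], T = [5, 6, 7, 8]
Cut edges: (0,7), (4,5)

By max-flow min-cut theorem, max flow = min cut = 18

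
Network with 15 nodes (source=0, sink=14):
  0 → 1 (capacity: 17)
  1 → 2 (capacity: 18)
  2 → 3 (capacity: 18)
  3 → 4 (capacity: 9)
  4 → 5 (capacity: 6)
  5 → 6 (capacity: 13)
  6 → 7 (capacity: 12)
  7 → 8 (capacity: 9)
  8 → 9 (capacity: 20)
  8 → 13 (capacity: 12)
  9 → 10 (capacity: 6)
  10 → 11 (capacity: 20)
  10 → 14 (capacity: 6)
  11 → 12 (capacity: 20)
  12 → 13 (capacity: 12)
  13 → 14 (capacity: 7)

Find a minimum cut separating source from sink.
Min cut value = 6, edges: (4,5)

Min cut value: 6
Partition: S = [0, 1, 2, 3, 4], T = [5, 6, 7, 8, 9, 10, 11, 12, 13, 14]
Cut edges: (4,5)

By max-flow min-cut theorem, max flow = min cut = 6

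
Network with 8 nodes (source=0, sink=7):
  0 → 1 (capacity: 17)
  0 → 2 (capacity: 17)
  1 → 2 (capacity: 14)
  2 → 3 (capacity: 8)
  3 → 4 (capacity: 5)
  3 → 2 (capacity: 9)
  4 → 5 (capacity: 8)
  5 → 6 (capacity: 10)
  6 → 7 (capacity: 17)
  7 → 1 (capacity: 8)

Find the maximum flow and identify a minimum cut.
Max flow = 5, Min cut edges: (3,4)

Maximum flow: 5
Minimum cut: (3,4)
Partition: S = [0, 1, 2, 3], T = [4, 5, 6, 7]

Max-flow min-cut theorem verified: both equal 5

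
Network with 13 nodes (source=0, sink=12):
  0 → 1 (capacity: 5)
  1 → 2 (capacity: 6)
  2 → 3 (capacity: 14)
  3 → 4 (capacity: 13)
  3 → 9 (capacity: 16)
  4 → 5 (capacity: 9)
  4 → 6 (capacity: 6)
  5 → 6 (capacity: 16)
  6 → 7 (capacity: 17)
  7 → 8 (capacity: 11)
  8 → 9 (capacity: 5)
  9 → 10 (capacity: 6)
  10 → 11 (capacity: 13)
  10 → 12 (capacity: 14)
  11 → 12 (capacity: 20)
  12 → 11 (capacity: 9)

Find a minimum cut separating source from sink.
Min cut value = 5, edges: (0,1)

Min cut value: 5
Partition: S = [0], T = [1, 2, 3, 4, 5, 6, 7, 8, 9, 10, 11, 12]
Cut edges: (0,1)

By max-flow min-cut theorem, max flow = min cut = 5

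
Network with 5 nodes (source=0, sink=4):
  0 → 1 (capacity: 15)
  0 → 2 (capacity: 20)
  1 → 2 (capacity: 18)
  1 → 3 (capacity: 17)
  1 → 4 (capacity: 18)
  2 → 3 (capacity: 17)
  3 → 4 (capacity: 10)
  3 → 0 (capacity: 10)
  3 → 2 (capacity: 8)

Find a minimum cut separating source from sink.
Min cut value = 25, edges: (0,1), (3,4)

Min cut value: 25
Partition: S = [0, 2, 3], T = [1, 4]
Cut edges: (0,1), (3,4)

By max-flow min-cut theorem, max flow = min cut = 25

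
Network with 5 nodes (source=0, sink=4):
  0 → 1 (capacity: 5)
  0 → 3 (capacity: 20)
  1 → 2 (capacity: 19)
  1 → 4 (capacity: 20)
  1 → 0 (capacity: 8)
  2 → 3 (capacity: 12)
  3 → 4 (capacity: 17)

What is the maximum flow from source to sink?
Maximum flow = 22

Max flow: 22

Flow assignment:
  0 → 1: 5/5
  0 → 3: 17/20
  1 → 4: 5/20
  3 → 4: 17/17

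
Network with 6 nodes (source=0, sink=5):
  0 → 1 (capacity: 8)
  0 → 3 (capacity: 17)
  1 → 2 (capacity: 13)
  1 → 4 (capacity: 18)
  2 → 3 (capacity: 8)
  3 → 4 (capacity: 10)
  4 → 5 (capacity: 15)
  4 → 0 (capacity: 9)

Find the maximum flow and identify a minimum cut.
Max flow = 15, Min cut edges: (4,5)

Maximum flow: 15
Minimum cut: (4,5)
Partition: S = [0, 1, 2, 3, 4], T = [5]

Max-flow min-cut theorem verified: both equal 15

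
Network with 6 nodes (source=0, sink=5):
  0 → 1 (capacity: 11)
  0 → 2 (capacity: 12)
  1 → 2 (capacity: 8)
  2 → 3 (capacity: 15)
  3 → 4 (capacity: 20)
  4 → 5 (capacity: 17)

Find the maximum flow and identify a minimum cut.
Max flow = 15, Min cut edges: (2,3)

Maximum flow: 15
Minimum cut: (2,3)
Partition: S = [0, 1, 2], T = [3, 4, 5]

Max-flow min-cut theorem verified: both equal 15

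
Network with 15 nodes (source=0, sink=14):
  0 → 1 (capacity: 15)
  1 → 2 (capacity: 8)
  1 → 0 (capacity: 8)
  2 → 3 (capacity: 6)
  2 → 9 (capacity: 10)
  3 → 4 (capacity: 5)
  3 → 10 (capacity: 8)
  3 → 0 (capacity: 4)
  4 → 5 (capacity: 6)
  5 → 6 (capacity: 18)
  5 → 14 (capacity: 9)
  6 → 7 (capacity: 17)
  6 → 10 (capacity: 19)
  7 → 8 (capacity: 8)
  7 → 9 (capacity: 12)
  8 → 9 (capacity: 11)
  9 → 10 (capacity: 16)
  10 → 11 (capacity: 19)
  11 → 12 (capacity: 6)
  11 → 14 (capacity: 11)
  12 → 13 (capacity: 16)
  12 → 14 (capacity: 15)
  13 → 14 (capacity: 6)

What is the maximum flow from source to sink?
Maximum flow = 8

Max flow: 8

Flow assignment:
  0 → 1: 8/15
  1 → 2: 8/8
  2 → 3: 6/6
  2 → 9: 2/10
  3 → 4: 5/5
  3 → 10: 1/8
  4 → 5: 5/6
  5 → 14: 5/9
  9 → 10: 2/16
  10 → 11: 3/19
  11 → 14: 3/11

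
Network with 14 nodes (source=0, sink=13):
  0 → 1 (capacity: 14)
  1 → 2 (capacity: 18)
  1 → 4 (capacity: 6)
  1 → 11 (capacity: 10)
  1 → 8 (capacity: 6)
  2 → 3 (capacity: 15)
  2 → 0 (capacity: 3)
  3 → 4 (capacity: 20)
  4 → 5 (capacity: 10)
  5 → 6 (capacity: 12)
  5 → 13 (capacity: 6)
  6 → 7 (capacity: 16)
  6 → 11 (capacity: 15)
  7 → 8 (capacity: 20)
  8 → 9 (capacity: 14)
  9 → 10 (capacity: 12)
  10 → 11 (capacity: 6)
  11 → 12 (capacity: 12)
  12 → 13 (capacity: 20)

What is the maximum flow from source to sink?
Maximum flow = 14

Max flow: 14

Flow assignment:
  0 → 1: 14/14
  1 → 4: 6/6
  1 → 11: 8/10
  4 → 5: 6/10
  5 → 13: 6/6
  11 → 12: 8/12
  12 → 13: 8/20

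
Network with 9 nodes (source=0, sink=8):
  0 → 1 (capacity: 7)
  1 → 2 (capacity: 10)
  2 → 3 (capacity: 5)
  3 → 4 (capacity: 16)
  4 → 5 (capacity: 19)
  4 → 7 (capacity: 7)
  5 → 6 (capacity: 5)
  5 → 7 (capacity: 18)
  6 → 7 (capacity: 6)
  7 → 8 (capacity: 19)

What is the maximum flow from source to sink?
Maximum flow = 5

Max flow: 5

Flow assignment:
  0 → 1: 5/7
  1 → 2: 5/10
  2 → 3: 5/5
  3 → 4: 5/16
  4 → 7: 5/7
  7 → 8: 5/19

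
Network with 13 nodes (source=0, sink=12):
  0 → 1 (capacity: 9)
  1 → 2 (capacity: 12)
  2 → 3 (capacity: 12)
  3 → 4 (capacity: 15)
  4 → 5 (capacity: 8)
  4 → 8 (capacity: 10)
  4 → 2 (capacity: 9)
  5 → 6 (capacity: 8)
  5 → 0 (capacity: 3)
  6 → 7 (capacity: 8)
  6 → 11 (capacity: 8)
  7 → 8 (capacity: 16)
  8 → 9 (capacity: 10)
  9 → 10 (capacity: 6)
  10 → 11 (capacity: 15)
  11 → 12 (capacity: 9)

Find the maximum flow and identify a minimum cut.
Max flow = 9, Min cut edges: (11,12)

Maximum flow: 9
Minimum cut: (11,12)
Partition: S = [0, 1, 2, 3, 4, 5, 6, 7, 8, 9, 10, 11], T = [12]

Max-flow min-cut theorem verified: both equal 9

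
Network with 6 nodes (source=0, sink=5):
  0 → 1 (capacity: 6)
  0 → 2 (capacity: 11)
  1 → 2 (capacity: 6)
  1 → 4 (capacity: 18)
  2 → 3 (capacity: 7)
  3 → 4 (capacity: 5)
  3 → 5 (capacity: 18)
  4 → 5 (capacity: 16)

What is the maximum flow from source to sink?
Maximum flow = 13

Max flow: 13

Flow assignment:
  0 → 1: 6/6
  0 → 2: 7/11
  1 → 4: 6/18
  2 → 3: 7/7
  3 → 5: 7/18
  4 → 5: 6/16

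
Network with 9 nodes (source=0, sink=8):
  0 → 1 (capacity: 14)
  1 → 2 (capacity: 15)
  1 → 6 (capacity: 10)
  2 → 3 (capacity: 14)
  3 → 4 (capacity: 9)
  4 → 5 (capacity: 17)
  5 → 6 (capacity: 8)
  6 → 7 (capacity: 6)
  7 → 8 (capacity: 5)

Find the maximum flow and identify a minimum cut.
Max flow = 5, Min cut edges: (7,8)

Maximum flow: 5
Minimum cut: (7,8)
Partition: S = [0, 1, 2, 3, 4, 5, 6, 7], T = [8]

Max-flow min-cut theorem verified: both equal 5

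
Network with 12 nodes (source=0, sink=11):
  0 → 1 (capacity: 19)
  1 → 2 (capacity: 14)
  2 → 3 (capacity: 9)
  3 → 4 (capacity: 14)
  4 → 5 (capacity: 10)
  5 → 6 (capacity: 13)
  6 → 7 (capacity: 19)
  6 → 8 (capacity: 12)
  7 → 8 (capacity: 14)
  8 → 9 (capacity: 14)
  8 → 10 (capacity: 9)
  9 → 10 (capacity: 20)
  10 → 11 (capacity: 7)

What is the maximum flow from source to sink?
Maximum flow = 7

Max flow: 7

Flow assignment:
  0 → 1: 7/19
  1 → 2: 7/14
  2 → 3: 7/9
  3 → 4: 7/14
  4 → 5: 7/10
  5 → 6: 7/13
  6 → 8: 7/12
  8 → 10: 7/9
  10 → 11: 7/7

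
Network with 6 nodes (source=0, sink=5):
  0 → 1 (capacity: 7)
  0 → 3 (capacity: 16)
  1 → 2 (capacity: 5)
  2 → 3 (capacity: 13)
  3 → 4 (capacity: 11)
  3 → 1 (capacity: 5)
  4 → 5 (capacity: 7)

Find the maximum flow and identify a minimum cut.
Max flow = 7, Min cut edges: (4,5)

Maximum flow: 7
Minimum cut: (4,5)
Partition: S = [0, 1, 2, 3, 4], T = [5]

Max-flow min-cut theorem verified: both equal 7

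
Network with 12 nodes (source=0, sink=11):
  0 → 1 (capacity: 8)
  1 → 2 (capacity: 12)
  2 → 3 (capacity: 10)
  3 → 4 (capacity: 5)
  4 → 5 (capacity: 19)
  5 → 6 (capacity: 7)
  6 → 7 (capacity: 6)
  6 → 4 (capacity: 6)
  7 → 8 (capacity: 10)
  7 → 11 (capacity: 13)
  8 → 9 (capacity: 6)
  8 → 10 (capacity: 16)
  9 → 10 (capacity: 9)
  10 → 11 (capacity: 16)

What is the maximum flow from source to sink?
Maximum flow = 5

Max flow: 5

Flow assignment:
  0 → 1: 5/8
  1 → 2: 5/12
  2 → 3: 5/10
  3 → 4: 5/5
  4 → 5: 5/19
  5 → 6: 5/7
  6 → 7: 5/6
  7 → 11: 5/13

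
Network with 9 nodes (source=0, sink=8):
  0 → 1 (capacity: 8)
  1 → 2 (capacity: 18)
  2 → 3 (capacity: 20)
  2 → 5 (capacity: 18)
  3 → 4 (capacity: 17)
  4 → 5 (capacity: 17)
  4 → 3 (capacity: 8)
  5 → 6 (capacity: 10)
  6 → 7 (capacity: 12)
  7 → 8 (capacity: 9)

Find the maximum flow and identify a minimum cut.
Max flow = 8, Min cut edges: (0,1)

Maximum flow: 8
Minimum cut: (0,1)
Partition: S = [0], T = [1, 2, 3, 4, 5, 6, 7, 8]

Max-flow min-cut theorem verified: both equal 8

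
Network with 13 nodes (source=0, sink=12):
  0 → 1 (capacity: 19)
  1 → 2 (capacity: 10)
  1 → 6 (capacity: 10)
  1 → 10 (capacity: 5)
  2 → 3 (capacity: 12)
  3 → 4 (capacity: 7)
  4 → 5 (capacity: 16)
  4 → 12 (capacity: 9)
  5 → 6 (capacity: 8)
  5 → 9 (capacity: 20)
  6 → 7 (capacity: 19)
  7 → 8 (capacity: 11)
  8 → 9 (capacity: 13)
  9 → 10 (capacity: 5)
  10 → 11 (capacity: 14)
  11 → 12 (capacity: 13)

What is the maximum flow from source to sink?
Maximum flow = 17

Max flow: 17

Flow assignment:
  0 → 1: 17/19
  1 → 2: 7/10
  1 → 6: 5/10
  1 → 10: 5/5
  2 → 3: 7/12
  3 → 4: 7/7
  4 → 12: 7/9
  6 → 7: 5/19
  7 → 8: 5/11
  8 → 9: 5/13
  9 → 10: 5/5
  10 → 11: 10/14
  11 → 12: 10/13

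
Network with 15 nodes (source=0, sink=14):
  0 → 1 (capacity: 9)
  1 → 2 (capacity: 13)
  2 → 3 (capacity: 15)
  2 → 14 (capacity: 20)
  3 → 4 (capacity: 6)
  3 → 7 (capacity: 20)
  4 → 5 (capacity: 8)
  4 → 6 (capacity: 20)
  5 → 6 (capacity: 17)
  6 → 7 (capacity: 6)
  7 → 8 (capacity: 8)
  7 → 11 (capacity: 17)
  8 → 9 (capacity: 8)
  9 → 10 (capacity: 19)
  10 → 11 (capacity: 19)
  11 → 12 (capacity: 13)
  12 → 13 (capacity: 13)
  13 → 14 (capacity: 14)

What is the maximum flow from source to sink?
Maximum flow = 9

Max flow: 9

Flow assignment:
  0 → 1: 9/9
  1 → 2: 9/13
  2 → 14: 9/20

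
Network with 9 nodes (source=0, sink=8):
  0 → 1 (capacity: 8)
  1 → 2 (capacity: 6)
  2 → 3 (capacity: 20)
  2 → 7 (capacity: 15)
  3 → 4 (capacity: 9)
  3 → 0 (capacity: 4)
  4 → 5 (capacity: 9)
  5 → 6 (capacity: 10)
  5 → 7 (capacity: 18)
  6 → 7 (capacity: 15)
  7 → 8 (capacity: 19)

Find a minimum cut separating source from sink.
Min cut value = 6, edges: (1,2)

Min cut value: 6
Partition: S = [0, 1], T = [2, 3, 4, 5, 6, 7, 8]
Cut edges: (1,2)

By max-flow min-cut theorem, max flow = min cut = 6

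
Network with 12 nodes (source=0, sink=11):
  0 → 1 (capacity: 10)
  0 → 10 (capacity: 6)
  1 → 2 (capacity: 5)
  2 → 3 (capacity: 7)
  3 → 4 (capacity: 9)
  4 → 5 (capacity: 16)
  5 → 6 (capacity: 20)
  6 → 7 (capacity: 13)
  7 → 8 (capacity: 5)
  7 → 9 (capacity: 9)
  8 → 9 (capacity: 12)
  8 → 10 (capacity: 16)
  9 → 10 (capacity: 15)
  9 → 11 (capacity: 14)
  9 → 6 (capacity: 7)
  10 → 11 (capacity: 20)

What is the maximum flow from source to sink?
Maximum flow = 11

Max flow: 11

Flow assignment:
  0 → 1: 5/10
  0 → 10: 6/6
  1 → 2: 5/5
  2 → 3: 5/7
  3 → 4: 5/9
  4 → 5: 5/16
  5 → 6: 5/20
  6 → 7: 5/13
  7 → 9: 5/9
  9 → 11: 5/14
  10 → 11: 6/20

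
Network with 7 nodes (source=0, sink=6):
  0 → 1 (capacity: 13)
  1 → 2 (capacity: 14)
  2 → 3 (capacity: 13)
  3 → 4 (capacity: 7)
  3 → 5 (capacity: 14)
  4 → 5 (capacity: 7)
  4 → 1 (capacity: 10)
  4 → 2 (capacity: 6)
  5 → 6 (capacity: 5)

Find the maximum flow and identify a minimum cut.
Max flow = 5, Min cut edges: (5,6)

Maximum flow: 5
Minimum cut: (5,6)
Partition: S = [0, 1, 2, 3, 4, 5], T = [6]

Max-flow min-cut theorem verified: both equal 5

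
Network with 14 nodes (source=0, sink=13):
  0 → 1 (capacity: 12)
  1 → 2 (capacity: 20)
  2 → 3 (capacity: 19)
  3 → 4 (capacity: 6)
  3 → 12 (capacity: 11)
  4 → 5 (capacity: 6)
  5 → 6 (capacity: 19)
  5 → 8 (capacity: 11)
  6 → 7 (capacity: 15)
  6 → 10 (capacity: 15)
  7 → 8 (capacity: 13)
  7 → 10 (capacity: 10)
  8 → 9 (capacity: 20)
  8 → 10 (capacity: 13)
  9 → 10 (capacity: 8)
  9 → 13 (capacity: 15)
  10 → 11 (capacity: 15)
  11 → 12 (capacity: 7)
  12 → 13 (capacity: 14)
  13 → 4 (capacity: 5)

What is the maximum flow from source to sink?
Maximum flow = 12

Max flow: 12

Flow assignment:
  0 → 1: 12/12
  1 → 2: 12/20
  2 → 3: 12/19
  3 → 4: 1/6
  3 → 12: 11/11
  4 → 5: 1/6
  5 → 8: 1/11
  8 → 9: 1/20
  9 → 13: 1/15
  12 → 13: 11/14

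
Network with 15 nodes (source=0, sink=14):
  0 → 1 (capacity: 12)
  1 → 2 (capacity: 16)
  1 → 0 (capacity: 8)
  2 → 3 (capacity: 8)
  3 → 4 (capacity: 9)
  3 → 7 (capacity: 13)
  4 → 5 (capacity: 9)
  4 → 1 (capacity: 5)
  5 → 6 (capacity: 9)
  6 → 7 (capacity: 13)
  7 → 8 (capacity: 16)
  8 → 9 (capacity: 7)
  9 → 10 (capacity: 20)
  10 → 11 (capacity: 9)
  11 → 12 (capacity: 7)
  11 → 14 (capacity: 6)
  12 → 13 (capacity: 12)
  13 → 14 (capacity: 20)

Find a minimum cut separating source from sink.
Min cut value = 7, edges: (8,9)

Min cut value: 7
Partition: S = [0, 1, 2, 3, 4, 5, 6, 7, 8], T = [9, 10, 11, 12, 13, 14]
Cut edges: (8,9)

By max-flow min-cut theorem, max flow = min cut = 7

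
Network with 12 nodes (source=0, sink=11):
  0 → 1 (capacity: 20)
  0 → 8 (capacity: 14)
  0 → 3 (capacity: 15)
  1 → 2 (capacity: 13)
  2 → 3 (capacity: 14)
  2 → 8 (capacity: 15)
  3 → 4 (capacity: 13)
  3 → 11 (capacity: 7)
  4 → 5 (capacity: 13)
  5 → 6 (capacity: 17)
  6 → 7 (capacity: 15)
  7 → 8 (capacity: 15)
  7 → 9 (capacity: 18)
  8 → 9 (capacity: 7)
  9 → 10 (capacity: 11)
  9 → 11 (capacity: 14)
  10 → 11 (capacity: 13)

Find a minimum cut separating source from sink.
Min cut value = 27, edges: (3,11), (4,5), (8,9)

Min cut value: 27
Partition: S = [0, 1, 2, 3, 4, 8], T = [5, 6, 7, 9, 10, 11]
Cut edges: (3,11), (4,5), (8,9)

By max-flow min-cut theorem, max flow = min cut = 27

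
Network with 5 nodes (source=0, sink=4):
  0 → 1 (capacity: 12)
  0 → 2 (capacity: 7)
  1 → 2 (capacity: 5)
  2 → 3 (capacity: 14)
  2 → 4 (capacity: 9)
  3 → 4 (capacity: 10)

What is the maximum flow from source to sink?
Maximum flow = 12

Max flow: 12

Flow assignment:
  0 → 1: 5/12
  0 → 2: 7/7
  1 → 2: 5/5
  2 → 3: 3/14
  2 → 4: 9/9
  3 → 4: 3/10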